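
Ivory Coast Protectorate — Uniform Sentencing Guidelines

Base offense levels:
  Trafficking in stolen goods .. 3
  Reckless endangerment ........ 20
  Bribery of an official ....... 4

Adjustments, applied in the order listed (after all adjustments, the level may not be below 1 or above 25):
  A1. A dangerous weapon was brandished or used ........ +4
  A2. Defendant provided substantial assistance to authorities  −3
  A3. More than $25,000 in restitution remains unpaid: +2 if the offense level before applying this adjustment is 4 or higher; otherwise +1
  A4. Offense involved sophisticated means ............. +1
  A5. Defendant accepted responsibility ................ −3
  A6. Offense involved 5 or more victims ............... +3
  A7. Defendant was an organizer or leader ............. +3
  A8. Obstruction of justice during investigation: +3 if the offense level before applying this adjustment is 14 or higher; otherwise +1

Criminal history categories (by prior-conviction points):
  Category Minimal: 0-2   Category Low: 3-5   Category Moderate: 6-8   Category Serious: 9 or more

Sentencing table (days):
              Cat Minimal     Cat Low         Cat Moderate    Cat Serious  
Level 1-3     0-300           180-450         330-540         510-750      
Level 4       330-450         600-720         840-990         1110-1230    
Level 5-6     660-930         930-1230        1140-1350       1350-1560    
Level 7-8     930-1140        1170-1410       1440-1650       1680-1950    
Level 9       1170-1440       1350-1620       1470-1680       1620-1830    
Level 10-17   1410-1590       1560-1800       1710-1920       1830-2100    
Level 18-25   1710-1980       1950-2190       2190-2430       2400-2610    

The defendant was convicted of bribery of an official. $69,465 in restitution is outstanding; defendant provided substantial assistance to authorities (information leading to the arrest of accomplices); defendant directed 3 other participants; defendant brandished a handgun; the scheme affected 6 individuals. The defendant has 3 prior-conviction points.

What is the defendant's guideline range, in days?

1560-1800 days

Base offense level for bribery of an official: 4.
A1 applies: 4 + 4 = 8.
A2 applies: 8 − 3 = 5.
A3 applies (level before this adjustment is 5 ≥ 4, so +2): 5 + 2 = 7.
A4 does not apply.
A6 applies: 7 + 3 = 10.
A7 applies: 10 + 3 = 13.
A8 does not apply.
Final offense level: 13.
Criminal history: 3 prior points → Category Low (3-5).
Level 13 falls in the 10-17 band.
Grid: Level 10-17 × Category Low = 1560-1800 days.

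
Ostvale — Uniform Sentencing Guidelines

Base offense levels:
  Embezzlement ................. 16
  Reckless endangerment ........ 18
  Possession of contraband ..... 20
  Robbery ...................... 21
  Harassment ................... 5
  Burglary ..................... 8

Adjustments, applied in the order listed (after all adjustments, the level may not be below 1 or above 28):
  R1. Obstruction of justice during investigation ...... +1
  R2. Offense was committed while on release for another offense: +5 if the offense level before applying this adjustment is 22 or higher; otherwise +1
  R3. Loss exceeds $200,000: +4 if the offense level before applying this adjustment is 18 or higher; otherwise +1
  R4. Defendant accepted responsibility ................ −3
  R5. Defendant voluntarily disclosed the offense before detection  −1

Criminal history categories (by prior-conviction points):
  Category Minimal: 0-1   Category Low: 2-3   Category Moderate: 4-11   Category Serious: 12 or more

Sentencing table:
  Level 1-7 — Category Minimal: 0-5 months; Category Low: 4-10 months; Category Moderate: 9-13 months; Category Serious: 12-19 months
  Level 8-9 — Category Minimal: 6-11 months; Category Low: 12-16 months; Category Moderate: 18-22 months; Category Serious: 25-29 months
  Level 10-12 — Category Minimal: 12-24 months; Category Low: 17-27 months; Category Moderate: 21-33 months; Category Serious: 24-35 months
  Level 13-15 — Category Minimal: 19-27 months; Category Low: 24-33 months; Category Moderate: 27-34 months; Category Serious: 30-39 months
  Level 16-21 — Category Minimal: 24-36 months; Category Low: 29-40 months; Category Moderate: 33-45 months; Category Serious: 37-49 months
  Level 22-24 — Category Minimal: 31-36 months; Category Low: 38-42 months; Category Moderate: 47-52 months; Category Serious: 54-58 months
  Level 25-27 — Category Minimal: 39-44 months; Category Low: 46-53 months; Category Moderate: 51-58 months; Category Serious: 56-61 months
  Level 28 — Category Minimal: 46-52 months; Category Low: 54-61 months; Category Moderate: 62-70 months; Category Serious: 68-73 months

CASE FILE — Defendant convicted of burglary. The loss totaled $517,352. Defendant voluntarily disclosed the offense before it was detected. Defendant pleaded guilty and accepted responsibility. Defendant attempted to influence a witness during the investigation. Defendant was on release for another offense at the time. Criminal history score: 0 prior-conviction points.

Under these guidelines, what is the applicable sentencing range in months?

0-5 months

Base offense level for burglary: 8.
R1 applies: 8 + 1 = 9.
R2 applies (level before this adjustment is 9 < 22, so +1): 9 + 1 = 10.
R3 applies (level before this adjustment is 10 < 18, so +1): 10 + 1 = 11.
R4 applies: 11 − 3 = 8.
R5 applies: 8 − 1 = 7.
Final offense level: 7.
Criminal history: 0 prior points → Category Minimal (0-1).
Level 7 falls in the 1-7 band.
Grid: Level 1-7 × Category Minimal = 0-5 months.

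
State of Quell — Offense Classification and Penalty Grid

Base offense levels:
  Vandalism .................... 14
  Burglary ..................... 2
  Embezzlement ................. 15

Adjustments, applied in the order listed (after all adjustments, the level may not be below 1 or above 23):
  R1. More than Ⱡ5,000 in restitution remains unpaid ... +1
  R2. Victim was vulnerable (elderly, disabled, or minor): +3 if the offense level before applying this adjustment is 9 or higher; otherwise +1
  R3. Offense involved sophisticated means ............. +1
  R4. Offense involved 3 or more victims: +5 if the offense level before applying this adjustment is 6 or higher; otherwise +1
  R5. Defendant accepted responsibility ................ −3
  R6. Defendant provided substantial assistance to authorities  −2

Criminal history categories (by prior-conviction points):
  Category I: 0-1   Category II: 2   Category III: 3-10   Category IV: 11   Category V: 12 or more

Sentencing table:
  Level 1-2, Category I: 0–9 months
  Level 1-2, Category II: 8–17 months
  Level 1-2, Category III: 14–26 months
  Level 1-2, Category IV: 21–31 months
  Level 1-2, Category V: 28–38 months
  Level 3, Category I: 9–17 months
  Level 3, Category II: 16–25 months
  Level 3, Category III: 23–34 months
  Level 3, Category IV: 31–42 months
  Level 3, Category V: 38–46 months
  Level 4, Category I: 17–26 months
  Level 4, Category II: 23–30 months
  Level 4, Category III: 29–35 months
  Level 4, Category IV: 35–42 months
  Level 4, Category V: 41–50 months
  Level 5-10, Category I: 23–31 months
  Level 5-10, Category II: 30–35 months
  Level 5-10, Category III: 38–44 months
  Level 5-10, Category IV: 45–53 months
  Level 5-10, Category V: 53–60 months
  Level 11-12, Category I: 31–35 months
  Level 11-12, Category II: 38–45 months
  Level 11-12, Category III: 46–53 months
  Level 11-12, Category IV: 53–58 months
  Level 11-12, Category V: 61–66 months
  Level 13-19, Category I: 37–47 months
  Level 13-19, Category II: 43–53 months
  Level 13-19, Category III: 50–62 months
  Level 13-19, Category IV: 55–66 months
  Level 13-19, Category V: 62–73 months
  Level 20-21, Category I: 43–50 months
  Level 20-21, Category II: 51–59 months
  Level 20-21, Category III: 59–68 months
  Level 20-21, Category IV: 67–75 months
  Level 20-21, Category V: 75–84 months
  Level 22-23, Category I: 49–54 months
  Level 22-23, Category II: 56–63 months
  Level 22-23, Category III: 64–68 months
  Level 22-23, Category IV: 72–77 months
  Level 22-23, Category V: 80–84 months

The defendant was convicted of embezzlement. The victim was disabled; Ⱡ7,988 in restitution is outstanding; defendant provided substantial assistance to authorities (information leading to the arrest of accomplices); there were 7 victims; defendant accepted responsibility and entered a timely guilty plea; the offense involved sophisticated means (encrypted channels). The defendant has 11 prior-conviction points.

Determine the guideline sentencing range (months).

Base offense level for embezzlement: 15.
R1 applies: 15 + 1 = 16.
R2 applies (level before this adjustment is 16 ≥ 9, so +3): 16 + 3 = 19.
R3 applies: 19 + 1 = 20.
R4 applies (level before this adjustment is 20 ≥ 6, so +5): 20 + 5 = 25.
R5 applies: 25 − 3 = 22.
R6 applies: 22 − 2 = 20.
Final offense level: 20.
Criminal history: 11 prior points → Category IV (11).
Level 20 falls in the 20-21 band.
Grid: Level 20-21 × Category IV = 67-75 months.

67-75 months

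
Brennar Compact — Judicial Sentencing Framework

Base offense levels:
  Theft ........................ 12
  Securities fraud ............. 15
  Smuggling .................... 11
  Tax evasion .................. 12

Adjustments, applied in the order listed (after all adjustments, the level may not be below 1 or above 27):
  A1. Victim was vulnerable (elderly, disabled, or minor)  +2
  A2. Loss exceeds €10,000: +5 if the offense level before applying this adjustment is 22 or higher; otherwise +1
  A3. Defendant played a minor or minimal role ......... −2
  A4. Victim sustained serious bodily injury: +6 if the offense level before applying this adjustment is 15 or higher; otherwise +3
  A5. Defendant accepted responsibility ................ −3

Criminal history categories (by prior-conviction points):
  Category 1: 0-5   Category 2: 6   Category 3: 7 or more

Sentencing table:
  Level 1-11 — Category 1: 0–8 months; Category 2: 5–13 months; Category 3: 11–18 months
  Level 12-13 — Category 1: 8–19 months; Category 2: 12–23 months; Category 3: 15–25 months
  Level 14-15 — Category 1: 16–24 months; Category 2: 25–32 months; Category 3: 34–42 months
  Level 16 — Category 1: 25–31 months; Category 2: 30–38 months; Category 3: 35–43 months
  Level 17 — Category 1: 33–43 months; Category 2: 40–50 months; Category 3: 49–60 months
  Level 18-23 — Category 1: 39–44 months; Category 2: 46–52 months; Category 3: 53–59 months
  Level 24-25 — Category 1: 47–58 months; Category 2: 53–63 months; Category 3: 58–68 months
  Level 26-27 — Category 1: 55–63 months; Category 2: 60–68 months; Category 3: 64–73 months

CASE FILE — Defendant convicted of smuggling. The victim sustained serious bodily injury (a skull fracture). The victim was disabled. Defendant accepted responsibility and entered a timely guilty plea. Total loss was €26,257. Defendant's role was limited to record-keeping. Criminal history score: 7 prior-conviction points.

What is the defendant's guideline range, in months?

Base offense level for smuggling: 11.
A1 applies: 11 + 2 = 13.
A2 applies (level before this adjustment is 13 < 22, so +1): 13 + 1 = 14.
A3 applies: 14 − 2 = 12.
A4 applies (level before this adjustment is 12 < 15, so +3): 12 + 3 = 15.
A5 applies: 15 − 3 = 12.
Final offense level: 12.
Criminal history: 7 prior points → Category 3 (7+).
Level 12 falls in the 12-13 band.
Grid: Level 12-13 × Category 3 = 15-25 months.

15-25 months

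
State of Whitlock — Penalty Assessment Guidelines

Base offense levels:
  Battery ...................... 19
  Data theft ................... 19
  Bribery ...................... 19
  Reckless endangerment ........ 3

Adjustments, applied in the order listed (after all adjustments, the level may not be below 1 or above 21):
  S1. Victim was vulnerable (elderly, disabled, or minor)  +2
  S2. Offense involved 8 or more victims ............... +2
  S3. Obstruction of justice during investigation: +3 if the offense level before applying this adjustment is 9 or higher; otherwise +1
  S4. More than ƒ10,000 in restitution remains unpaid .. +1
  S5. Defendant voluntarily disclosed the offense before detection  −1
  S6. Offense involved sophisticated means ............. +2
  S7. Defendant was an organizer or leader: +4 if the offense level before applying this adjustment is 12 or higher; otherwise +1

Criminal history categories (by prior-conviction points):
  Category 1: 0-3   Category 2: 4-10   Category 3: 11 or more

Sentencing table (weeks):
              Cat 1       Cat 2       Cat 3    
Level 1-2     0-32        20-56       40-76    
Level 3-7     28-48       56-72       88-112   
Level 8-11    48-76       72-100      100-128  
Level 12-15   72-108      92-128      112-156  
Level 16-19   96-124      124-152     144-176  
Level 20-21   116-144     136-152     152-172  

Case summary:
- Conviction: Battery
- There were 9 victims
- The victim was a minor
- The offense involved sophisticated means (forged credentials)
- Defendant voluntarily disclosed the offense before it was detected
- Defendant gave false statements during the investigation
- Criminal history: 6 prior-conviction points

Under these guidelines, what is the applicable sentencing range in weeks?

Base offense level for battery: 19.
S1 applies: 19 + 2 = 21.
S2 applies: 21 + 2 = 23.
S3 applies (level before this adjustment is 23 ≥ 9, so +3): 23 + 3 = 26.
S4 does not apply.
S5 applies: 26 − 1 = 25.
S6 applies: 25 + 2 = 27.
Level 27 exceeds the maximum of 21; capped at 21.
Final offense level: 21.
Criminal history: 6 prior points → Category 2 (4-10).
Level 21 falls in the 20-21 band.
Grid: Level 20-21 × Category 2 = 136-152 weeks.

136-152 weeks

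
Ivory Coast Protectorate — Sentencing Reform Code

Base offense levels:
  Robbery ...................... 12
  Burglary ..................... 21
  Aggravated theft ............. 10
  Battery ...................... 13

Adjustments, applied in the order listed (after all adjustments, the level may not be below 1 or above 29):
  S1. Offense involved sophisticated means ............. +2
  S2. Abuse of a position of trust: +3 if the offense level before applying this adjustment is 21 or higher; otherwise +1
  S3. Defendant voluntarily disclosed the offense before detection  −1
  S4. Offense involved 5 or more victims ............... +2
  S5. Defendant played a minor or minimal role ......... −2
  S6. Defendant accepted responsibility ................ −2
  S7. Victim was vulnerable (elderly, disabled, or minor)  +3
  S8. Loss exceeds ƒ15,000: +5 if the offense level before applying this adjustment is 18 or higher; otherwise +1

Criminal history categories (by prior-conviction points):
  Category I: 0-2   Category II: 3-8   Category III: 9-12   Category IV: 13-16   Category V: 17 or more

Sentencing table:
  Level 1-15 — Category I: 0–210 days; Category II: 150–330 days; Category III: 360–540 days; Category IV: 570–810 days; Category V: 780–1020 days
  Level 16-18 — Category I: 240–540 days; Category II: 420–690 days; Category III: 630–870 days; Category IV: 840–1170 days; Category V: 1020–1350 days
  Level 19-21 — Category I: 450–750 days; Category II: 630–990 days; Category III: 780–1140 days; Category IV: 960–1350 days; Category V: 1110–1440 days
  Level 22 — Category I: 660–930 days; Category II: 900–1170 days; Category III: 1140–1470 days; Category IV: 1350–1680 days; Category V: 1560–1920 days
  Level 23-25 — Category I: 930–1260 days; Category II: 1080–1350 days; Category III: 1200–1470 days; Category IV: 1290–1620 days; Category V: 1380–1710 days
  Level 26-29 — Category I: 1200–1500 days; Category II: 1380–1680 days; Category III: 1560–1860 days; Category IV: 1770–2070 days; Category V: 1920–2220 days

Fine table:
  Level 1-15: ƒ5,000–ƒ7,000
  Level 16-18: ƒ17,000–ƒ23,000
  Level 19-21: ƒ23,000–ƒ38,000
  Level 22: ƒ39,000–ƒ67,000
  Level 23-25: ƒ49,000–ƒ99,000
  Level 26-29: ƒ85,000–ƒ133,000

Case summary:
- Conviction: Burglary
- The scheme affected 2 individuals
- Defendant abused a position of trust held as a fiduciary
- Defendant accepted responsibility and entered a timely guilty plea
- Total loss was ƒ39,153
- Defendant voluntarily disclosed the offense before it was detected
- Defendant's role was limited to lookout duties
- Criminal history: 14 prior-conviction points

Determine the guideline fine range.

Base offense level for burglary: 21.
S1 does not apply.
S2 applies (level before this adjustment is 21 ≥ 21, so +3): 21 + 3 = 24.
S3 applies: 24 − 1 = 23.
S5 applies: 23 − 2 = 21.
S6 applies: 21 − 2 = 19.
S7 does not apply.
S8 applies (level before this adjustment is 19 ≥ 18, so +5): 19 + 5 = 24.
Final offense level: 24.
Level 24 falls in the 23-25 band.
Fine table: Level 23-25 → ƒ49,000–ƒ99,000.

ƒ49,000–ƒ99,000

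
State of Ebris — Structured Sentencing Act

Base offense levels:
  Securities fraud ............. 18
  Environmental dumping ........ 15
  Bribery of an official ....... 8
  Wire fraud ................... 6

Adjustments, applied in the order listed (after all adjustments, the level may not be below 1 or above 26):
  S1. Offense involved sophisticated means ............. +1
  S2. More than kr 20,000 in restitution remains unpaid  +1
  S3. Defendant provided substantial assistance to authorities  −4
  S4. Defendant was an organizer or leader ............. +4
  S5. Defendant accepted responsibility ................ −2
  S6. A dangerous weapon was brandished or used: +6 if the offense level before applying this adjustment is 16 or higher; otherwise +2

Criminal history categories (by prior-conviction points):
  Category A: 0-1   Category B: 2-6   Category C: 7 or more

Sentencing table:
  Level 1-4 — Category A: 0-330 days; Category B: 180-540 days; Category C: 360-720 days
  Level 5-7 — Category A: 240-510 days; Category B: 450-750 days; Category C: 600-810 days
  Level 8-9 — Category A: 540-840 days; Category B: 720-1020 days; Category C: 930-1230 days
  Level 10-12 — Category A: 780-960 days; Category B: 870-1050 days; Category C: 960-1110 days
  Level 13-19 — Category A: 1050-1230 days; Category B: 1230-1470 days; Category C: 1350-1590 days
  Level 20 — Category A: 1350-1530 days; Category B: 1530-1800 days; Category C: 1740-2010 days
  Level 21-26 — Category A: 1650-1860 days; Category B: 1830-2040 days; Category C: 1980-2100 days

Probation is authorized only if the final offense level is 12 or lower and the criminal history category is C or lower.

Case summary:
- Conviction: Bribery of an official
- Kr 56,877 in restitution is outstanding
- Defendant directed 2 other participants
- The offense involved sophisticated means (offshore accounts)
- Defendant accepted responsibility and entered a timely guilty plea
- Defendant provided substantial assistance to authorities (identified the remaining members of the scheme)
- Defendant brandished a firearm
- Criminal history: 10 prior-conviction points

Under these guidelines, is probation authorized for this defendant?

Base offense level for bribery of an official: 8.
S1 applies: 8 + 1 = 9.
S2 applies: 9 + 1 = 10.
S3 applies: 10 − 4 = 6.
S4 applies: 6 + 4 = 10.
S5 applies: 10 − 2 = 8.
S6 applies (level before this adjustment is 8 < 16, so +2): 8 + 2 = 10.
Final offense level: 10.
Criminal history: 10 prior points → Category C (7+).
Level 10 falls in the 10-12 band.
Grid: Level 10-12 × Category C = 960-1110 days.
Probation check: level 10 ≤ 12 and category C ≤ C → eligible.

Yes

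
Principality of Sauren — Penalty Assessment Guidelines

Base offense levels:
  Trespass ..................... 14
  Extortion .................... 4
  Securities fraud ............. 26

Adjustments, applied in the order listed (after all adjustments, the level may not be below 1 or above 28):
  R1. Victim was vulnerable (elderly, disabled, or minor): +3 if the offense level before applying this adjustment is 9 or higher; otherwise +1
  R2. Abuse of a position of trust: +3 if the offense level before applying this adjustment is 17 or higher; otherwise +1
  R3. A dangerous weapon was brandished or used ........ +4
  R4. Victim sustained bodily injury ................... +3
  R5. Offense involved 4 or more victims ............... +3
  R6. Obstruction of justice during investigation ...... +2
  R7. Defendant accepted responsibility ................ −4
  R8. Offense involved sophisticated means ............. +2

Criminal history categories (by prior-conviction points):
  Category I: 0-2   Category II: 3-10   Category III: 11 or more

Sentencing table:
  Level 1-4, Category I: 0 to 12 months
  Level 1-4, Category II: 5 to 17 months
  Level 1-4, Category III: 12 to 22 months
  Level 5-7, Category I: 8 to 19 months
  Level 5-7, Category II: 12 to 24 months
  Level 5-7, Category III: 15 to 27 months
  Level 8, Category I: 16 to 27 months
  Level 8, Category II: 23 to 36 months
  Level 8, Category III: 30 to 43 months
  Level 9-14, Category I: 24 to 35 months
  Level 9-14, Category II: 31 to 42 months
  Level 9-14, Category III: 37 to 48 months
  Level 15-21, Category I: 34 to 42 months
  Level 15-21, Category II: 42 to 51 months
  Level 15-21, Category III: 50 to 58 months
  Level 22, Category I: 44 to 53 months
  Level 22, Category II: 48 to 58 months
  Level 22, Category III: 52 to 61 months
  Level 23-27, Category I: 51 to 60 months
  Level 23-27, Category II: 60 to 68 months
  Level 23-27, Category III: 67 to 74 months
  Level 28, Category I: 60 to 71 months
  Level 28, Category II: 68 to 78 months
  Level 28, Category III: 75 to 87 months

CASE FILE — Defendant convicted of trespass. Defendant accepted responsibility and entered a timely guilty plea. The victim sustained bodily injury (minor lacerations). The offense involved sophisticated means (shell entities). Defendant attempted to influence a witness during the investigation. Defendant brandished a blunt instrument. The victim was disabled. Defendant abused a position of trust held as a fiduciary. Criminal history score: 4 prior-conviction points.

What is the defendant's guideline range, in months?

Base offense level for trespass: 14.
R1 applies (level before this adjustment is 14 ≥ 9, so +3): 14 + 3 = 17.
R2 applies (level before this adjustment is 17 ≥ 17, so +3): 17 + 3 = 20.
R3 applies: 20 + 4 = 24.
R4 applies: 24 + 3 = 27.
R5 does not apply.
R6 applies: 27 + 2 = 29.
R7 applies: 29 − 4 = 25.
R8 applies: 25 + 2 = 27.
Final offense level: 27.
Criminal history: 4 prior points → Category II (3-10).
Level 27 falls in the 23-27 band.
Grid: Level 23-27 × Category II = 60-68 months.

60-68 months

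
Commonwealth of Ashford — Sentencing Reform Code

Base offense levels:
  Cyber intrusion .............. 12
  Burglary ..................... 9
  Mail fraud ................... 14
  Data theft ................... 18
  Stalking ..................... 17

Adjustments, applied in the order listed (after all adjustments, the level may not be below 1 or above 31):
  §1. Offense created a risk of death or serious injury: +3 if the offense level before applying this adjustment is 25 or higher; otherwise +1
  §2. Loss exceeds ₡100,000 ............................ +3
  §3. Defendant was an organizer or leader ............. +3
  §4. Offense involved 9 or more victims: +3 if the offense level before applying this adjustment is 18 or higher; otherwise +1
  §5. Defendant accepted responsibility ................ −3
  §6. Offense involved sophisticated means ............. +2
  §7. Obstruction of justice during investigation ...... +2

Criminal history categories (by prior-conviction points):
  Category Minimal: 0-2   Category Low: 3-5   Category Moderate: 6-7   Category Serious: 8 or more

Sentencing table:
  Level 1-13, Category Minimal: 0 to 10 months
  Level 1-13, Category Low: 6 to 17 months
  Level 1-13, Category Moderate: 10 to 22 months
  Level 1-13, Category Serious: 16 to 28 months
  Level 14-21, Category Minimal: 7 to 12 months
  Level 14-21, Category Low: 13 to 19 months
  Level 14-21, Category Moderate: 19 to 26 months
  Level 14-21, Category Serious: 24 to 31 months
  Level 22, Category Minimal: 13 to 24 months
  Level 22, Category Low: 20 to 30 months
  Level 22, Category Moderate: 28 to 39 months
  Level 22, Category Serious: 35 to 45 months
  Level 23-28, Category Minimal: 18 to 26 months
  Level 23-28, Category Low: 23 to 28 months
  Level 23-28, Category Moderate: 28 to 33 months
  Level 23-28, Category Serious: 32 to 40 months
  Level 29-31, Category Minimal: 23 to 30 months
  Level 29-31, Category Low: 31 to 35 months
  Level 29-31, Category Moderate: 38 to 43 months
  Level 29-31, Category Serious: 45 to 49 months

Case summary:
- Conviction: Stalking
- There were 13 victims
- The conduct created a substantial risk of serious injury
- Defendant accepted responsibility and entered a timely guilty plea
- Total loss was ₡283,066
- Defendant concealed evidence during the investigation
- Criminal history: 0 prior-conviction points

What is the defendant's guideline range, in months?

18-26 months

Base offense level for stalking: 17.
§1 applies (level before this adjustment is 17 < 25, so +1): 17 + 1 = 18.
§2 applies: 18 + 3 = 21.
§4 applies (level before this adjustment is 21 ≥ 18, so +3): 21 + 3 = 24.
§5 applies: 24 − 3 = 21.
§6 does not apply.
§7 applies: 21 + 2 = 23.
Final offense level: 23.
Criminal history: 0 prior points → Category Minimal (0-2).
Level 23 falls in the 23-28 band.
Grid: Level 23-28 × Category Minimal = 18-26 months.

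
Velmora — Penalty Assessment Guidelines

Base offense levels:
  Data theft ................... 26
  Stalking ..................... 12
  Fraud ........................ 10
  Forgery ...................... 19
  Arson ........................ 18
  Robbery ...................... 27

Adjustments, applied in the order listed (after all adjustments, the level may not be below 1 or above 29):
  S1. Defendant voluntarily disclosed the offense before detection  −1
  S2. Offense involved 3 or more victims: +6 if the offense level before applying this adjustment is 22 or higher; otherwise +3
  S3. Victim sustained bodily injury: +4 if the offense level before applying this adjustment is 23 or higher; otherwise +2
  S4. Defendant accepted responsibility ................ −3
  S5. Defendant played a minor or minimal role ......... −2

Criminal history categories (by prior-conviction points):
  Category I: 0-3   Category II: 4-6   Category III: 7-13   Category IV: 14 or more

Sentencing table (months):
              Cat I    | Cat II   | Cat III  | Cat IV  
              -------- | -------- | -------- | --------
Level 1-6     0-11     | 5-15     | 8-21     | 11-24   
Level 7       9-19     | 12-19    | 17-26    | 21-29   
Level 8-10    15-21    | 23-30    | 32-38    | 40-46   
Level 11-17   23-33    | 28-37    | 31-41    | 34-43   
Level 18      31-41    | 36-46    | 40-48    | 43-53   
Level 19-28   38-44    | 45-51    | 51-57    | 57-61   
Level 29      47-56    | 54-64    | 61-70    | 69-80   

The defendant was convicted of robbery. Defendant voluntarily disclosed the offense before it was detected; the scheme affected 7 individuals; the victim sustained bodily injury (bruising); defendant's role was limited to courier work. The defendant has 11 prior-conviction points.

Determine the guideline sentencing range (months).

Base offense level for robbery: 27.
S1 applies: 27 − 1 = 26.
S2 applies (level before this adjustment is 26 ≥ 22, so +6): 26 + 6 = 32.
S3 applies (level before this adjustment is 32 ≥ 23, so +4): 32 + 4 = 36.
S5 applies: 36 − 2 = 34.
Level 34 exceeds the maximum of 29; capped at 29.
Final offense level: 29.
Criminal history: 11 prior points → Category III (7-13).
Level 29 falls in the 29 band.
Grid: Level 29 × Category III = 61-70 months.

61-70 months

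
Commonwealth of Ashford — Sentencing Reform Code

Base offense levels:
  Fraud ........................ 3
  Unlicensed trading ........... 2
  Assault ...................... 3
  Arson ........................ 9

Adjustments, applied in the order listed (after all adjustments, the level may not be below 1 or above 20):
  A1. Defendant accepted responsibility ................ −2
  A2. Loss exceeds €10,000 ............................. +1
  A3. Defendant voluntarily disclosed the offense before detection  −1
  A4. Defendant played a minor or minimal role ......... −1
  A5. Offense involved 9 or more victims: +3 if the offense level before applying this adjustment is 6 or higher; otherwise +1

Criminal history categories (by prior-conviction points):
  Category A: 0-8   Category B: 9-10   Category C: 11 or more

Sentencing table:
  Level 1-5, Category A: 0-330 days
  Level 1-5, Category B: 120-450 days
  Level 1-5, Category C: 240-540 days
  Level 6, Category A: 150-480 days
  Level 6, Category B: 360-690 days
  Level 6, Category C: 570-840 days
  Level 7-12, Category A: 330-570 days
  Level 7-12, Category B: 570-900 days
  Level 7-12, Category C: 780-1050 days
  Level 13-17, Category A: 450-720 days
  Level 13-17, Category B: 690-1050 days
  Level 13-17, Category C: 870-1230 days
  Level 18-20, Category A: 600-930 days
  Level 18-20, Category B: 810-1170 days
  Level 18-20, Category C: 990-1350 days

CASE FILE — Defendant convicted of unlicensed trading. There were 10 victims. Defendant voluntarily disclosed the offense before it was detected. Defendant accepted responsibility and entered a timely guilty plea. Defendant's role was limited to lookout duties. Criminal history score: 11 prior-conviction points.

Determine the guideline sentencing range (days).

240-540 days

Base offense level for unlicensed trading: 2.
A1 applies: 2 − 2 = 0.
A2 does not apply.
A3 applies: 0 − 1 = -1.
A4 applies: -1 − 1 = -2.
A5 applies (level before this adjustment is -2 < 6, so +1): -2 + 1 = -1.
Level -1 is below the minimum of 1; floored at 1.
Final offense level: 1.
Criminal history: 11 prior points → Category C (11+).
Level 1 falls in the 1-5 band.
Grid: Level 1-5 × Category C = 240-540 days.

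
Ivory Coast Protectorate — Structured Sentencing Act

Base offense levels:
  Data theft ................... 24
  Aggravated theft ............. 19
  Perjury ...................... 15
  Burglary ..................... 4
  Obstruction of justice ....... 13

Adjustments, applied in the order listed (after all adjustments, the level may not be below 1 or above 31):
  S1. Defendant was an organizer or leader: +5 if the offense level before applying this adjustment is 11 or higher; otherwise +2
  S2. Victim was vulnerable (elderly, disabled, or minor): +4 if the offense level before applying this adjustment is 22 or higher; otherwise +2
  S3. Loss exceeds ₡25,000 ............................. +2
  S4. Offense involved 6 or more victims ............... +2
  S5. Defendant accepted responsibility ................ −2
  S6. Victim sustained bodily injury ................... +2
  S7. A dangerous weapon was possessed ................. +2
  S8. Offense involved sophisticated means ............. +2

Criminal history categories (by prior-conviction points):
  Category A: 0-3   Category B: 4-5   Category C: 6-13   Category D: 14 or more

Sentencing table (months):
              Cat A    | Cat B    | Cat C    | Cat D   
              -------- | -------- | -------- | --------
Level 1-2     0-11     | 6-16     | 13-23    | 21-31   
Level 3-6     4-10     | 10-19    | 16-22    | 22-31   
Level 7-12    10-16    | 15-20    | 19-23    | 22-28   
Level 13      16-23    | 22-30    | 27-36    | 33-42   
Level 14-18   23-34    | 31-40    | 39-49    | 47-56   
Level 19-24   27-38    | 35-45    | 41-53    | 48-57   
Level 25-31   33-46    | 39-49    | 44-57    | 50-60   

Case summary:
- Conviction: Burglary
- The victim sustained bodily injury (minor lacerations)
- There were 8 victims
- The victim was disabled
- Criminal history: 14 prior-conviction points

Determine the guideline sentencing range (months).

Base offense level for burglary: 4.
S2 applies (level before this adjustment is 4 < 22, so +2): 4 + 2 = 6.
S3 does not apply.
S4 applies: 6 + 2 = 8.
S5 does not apply.
S6 applies: 8 + 2 = 10.
S8 does not apply.
Final offense level: 10.
Criminal history: 14 prior points → Category D (14+).
Level 10 falls in the 7-12 band.
Grid: Level 7-12 × Category D = 22-28 months.

22-28 months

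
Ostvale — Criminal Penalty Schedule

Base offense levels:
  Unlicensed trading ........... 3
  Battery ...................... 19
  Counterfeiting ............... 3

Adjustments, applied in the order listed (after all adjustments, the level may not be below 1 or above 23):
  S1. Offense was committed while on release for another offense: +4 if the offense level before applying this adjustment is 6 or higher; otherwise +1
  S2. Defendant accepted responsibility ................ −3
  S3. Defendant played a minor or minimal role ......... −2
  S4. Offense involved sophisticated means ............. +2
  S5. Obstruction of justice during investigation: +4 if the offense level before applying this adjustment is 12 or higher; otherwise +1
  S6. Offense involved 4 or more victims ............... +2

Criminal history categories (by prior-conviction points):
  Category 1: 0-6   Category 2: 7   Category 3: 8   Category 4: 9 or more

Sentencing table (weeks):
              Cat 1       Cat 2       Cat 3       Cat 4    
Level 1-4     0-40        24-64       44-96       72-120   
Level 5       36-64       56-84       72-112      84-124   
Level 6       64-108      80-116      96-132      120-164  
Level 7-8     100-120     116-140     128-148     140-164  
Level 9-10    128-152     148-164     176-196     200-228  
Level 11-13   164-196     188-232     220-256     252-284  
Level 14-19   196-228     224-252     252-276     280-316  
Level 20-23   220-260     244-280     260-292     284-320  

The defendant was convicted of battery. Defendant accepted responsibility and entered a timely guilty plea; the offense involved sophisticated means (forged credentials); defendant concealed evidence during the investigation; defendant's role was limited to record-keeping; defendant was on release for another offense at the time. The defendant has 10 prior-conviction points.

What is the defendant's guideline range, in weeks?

Base offense level for battery: 19.
S1 applies (level before this adjustment is 19 ≥ 6, so +4): 19 + 4 = 23.
S2 applies: 23 − 3 = 20.
S3 applies: 20 − 2 = 18.
S4 applies: 18 + 2 = 20.
S5 applies (level before this adjustment is 20 ≥ 12, so +4): 20 + 4 = 24.
S6 does not apply.
Level 24 exceeds the maximum of 23; capped at 23.
Final offense level: 23.
Criminal history: 10 prior points → Category 4 (9+).
Level 23 falls in the 20-23 band.
Grid: Level 20-23 × Category 4 = 284-320 weeks.

284-320 weeks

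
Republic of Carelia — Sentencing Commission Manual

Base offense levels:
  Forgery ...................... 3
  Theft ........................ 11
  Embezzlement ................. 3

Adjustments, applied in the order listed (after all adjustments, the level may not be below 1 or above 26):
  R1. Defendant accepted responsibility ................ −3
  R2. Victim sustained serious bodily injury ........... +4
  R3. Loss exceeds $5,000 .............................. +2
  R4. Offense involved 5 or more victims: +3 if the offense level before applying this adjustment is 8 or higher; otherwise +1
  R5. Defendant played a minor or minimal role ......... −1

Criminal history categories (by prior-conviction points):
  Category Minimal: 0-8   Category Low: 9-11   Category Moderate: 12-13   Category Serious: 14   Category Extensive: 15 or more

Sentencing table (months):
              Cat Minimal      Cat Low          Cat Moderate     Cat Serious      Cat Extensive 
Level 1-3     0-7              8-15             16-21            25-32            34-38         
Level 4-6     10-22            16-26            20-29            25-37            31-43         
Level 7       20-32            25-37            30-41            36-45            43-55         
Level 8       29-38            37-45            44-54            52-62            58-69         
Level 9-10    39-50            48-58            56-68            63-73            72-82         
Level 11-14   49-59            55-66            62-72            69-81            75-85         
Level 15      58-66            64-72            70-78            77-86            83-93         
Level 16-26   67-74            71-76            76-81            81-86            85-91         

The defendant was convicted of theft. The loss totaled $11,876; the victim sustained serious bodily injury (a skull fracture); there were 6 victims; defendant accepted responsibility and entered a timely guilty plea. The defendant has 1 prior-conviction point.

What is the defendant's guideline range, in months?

Base offense level for theft: 11.
R1 applies: 11 − 3 = 8.
R2 applies: 8 + 4 = 12.
R3 applies: 12 + 2 = 14.
R4 applies (level before this adjustment is 14 ≥ 8, so +3): 14 + 3 = 17.
Final offense level: 17.
Criminal history: 1 prior point → Category Minimal (0-8).
Level 17 falls in the 16-26 band.
Grid: Level 16-26 × Category Minimal = 67-74 months.

67-74 months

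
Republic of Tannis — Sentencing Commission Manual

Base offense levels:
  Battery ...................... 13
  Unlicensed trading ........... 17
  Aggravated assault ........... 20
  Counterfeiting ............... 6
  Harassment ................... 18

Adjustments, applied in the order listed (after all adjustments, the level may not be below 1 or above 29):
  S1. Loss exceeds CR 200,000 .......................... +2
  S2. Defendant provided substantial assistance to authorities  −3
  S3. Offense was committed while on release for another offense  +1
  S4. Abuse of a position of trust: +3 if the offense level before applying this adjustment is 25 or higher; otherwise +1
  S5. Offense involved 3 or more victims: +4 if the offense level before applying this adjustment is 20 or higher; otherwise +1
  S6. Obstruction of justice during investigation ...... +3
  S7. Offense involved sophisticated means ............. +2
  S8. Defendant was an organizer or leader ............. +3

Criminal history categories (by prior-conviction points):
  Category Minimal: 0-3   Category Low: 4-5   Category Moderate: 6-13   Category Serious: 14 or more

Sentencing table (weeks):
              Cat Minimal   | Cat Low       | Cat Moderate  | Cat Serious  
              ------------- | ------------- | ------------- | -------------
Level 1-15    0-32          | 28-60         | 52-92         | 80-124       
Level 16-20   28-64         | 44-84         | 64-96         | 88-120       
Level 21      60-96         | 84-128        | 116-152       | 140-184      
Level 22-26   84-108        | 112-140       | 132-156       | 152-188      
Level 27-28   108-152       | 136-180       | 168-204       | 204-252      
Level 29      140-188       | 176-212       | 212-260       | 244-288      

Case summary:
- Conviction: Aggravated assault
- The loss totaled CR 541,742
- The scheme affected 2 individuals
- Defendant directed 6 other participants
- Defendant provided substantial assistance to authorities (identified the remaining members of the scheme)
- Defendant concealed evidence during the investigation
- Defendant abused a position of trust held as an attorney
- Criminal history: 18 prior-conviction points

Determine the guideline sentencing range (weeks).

152-188 weeks

Base offense level for aggravated assault: 20.
S1 applies: 20 + 2 = 22.
S2 applies: 22 − 3 = 19.
S3 does not apply.
S4 applies (level before this adjustment is 19 < 25, so +1): 19 + 1 = 20.
S5 does not apply.
S6 applies: 20 + 3 = 23.
S8 applies: 23 + 3 = 26.
Final offense level: 26.
Criminal history: 18 prior points → Category Serious (14+).
Level 26 falls in the 22-26 band.
Grid: Level 22-26 × Category Serious = 152-188 weeks.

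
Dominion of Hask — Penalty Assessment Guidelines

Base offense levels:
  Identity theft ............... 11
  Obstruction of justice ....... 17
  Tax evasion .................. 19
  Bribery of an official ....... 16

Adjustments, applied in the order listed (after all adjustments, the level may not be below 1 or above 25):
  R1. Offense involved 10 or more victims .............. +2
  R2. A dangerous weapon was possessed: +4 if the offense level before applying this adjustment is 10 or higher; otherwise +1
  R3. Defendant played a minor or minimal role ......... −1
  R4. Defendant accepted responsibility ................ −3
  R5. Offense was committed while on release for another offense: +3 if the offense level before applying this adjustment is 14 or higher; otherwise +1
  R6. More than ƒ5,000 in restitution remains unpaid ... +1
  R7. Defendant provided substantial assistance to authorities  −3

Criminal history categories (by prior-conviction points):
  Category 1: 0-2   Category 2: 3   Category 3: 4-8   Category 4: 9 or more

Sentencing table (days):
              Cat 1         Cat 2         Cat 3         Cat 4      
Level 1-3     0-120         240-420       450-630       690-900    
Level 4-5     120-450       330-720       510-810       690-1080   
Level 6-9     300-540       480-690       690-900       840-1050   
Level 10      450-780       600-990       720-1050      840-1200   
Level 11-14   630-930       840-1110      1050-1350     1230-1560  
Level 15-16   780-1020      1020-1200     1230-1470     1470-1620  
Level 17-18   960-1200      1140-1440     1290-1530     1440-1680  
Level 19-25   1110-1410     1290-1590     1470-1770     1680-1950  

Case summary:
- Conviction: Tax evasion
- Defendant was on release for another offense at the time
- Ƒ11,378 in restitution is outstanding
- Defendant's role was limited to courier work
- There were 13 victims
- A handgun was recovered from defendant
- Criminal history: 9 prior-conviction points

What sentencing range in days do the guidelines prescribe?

1680-1950 days

Base offense level for tax evasion: 19.
R1 applies: 19 + 2 = 21.
R2 applies (level before this adjustment is 21 ≥ 10, so +4): 21 + 4 = 25.
R3 applies: 25 − 1 = 24.
R5 applies (level before this adjustment is 24 ≥ 14, so +3): 24 + 3 = 27.
R6 applies: 27 + 1 = 28.
Level 28 exceeds the maximum of 25; capped at 25.
Final offense level: 25.
Criminal history: 9 prior points → Category 4 (9+).
Level 25 falls in the 19-25 band.
Grid: Level 19-25 × Category 4 = 1680-1950 days.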